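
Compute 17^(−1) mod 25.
17^(−1) ≡ 3 (mod 25)

Apply the extended Euclidean algorithm to (25, 17), tracking rows (r, s, t) with s·25 + t·17 = r. Each division r_prev = q·r_cur + r_new produces the new row as (previous row) − q·(current row):
  row A: (25, 1, 0)   [1·25 + 0·17 = 25]
  row B: (17, 0, 1)   [0·25 + 1·17 = 17]
  25 = 1·17 + 8   → row C = row A − 1·row B = (8, 1, −1)   [check: 1·25 − 1·17 = 8]
  17 = 2·8 + 1   → row D = row B − 2·row C = (1, −2, 3)   [check: −2·25 + 3·17 = 1]
  8 = 8·1 + 0   → remainder 0, stop. gcd = 1 (last nonzero row D).
The gcd is 1, so 17 is invertible mod 25. The last nonzero row gives −2·25 + 3·17 = 1, so t = 3. So 17^(−1) ≡ 3 (mod 25). Verify: 17 · 3 = 51 ≡ 1 (mod 25). ✓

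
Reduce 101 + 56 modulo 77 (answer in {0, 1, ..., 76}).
3

Reduce the summands first: 101 ≡ 24 (mod 77), so 101 + 56 ≡ 24 + 56 (mod 77). 24 + 56 = 80; 80 = 1·77 + 3, so (101 + 56) mod 77 = 3.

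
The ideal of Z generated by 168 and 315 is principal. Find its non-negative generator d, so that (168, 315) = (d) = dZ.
In the PID Z, (a, b) is generated by gcd(a, b). Compute gcd(315, 168) with the extended Euclidean algorithm, tracking rows (r, s, t) with s·315 + t·168 = r:
  row A: (315, 1, 0)   [1·315 + 0·168 = 315]
  row B: (168, 0, 1)   [0·315 + 1·168 = 168]
  315 = 1·168 + 147   → row C = row A − 1·row B = (147, 1, −1)   [check: 1·315 − 1·168 = 147]
  168 = 1·147 + 21   → row D = row B − 1·row C = (21, −1, 2)   [check: −1·315 + 2·168 = 21]
  147 = 7·21 + 0   → remainder 0, stop. gcd = 21 (last nonzero row D).
So gcd(168, 315) = 21, with Bézout identity −1·315 + 2·168 = 21. Containment (⊇): the Bézout identity exhibits 21 as an element of (168, 315), giving (21) ⊆ (168, 315). Containment (⊆): since 21 | 168 and 21 | 315 (168 = 21·8, 315 = 21·15), every Z-linear combination of 168 and 315 is divisible by 21, so (168, 315) ⊆ (21). Therefore (168, 315) = (21), d = 21.

Final answer: (168, 315) = (21); d = 21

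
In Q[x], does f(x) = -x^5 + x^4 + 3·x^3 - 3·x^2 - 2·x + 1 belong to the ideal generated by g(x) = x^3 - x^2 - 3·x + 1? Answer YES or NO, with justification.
NO

In Q[x] the ideal (g) consists of all multiples of g, so f ∈ (g) iff g | f, i.e. iff the remainder of f on division by g is 0. Divide f by g (g is monic, so eliminate the leading term of the running remainder at each step):
  leading term -x^5: subtract (-x^2)·g(x) = -x^5 + x^4 + 3·x^3 - x^2, leaving -2·x^2 - 2·x + 1
The remainder r(x) = -2·x^2 - 2·x + 1 ≠ 0 (and deg r < deg g), so g ∤ f, i.e. f ∉ (g).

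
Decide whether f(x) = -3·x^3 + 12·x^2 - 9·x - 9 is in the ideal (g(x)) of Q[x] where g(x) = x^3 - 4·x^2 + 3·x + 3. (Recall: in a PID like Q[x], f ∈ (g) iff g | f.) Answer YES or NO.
YES

In Q[x] the ideal (g) consists of all multiples of g, so f ∈ (g) iff g | f, i.e. iff the remainder of f on division by g is 0. Divide f by g (g is monic, so eliminate the leading term of the running remainder at each step):
  leading term -3·x^3: subtract (-3)·g(x) = -3·x^3 + 12·x^2 - 9·x - 9, leaving 0
The remainder is 0, so f(x) = g(x) · h(x) with h(x) = -3. Hence g | f, i.e. f ∈ (g).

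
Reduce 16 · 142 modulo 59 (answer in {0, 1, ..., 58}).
Reduce the factors first: 142 ≡ 24 (mod 59), so 16 · 142 ≡ 16 · 24 (mod 59). 16 · 24 = 384. Dividing by 59: 384 = 6·59 + 30. So (16 · 142) mod 59 = 30.

Final answer: 30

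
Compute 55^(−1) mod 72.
Apply the extended Euclidean algorithm to (72, 55), tracking rows (r, s, t) with s·72 + t·55 = r. Each division r_prev = q·r_cur + r_new produces the new row as (previous row) − q·(current row):
  row A: (72, 1, 0)   [1·72 + 0·55 = 72]
  row B: (55, 0, 1)   [0·72 + 1·55 = 55]
  72 = 1·55 + 17   → row C = row A − 1·row B = (17, 1, −1)   [check: 1·72 − 1·55 = 17]
  55 = 3·17 + 4   → row D = row B − 3·row C = (4, −3, 4)   [check: −3·72 + 4·55 = 4]
  17 = 4·4 + 1   → row E = row C − 4·row D = (1, 13, −17)   [check: 13·72 − 17·55 = 1]
  4 = 4·1 + 0   → remainder 0, stop. gcd = 1 (last nonzero row E).
The gcd is 1, so 55 is invertible mod 72. The last nonzero row gives 13·72 − 17·55 = 1, so t = −17. So 55^(−1) ≡ −17 ≡ 55 (mod 72). Verify: 55 · 55 = 3025 ≡ 1 (mod 72). ✓

Final answer: 55^(−1) ≡ 55 (mod 72)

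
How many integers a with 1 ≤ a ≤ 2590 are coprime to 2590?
864

The number of a ∈ {1, ..., 2590} with gcd(a, 2590) = 1 is by definition Euler's totient φ(2590). φ is multiplicative, with φ(p^e) = p^e − p^(e−1). Factorise 2590 = 2 · 5 · 7 · 37. Then
  φ(2590) = (2 − 1) · (5 − 1) · (7 − 1) · (37 − 1) = 1 · 4 · 6 · 36 = 864.
So there are 864 such integers.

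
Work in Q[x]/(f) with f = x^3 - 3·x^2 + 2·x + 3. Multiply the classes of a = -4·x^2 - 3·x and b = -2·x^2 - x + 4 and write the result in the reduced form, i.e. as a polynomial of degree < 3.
First multiply in Q[x] without reducing: a · b = 8·x^4 + 10·x^3 - 13·x^2 - 12·x. Now divide by f(x) = x^3 - 3·x^2 + 2·x + 3, eliminating the leading term at each step:
  leading term 8·x^4: subtract (8·x)·f(x) = 8·x^4 - 24·x^3 + 16·x^2 + 24·x, leaving 34·x^3 - 29·x^2 - 36·x
  leading term 34·x^3: subtract (34)·f(x) = 34·x^3 - 102·x^2 + 68·x + 102, leaving 73·x^2 - 104·x - 102
The degree is now < 3, so this is the remainder. Hence a · b ≡ 73·x^2 - 104·x - 102 in Q[x]/(f).

Final answer: a · b ≡ 73·x^2 - 104·x - 102 (mod f(x))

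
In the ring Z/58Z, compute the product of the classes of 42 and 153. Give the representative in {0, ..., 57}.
46

Reduce the factors first: 153 ≡ 37 (mod 58), so 42 · 153 ≡ 42 · 37 (mod 58). 42 · 37 = 1554. Dividing by 58: 1554 = 26·58 + 46. So (42 · 153) mod 58 = 46.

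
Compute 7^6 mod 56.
Use repeated squaring. Binary(6) = 110. Walk through the bits of the exponent 6 left-to-right: at each bit after the leading one, square the running value, then multiply by 7 if the bit is 1 (always reducing mod 56):
  bit 1 = 1 (leading): start with 7.
  bit 2 = 1: square 7^2 = 49; bit is 1, so multiply 49·7 = 343 ≡ 7 (mod 56).
  bit 3 = 0: square 7^2 = 49 (mod 56).
Final value: 7^6 ≡ 49 (mod 56).

Final answer: 49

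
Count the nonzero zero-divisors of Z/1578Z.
In Z/1578Z each nonzero element is either a unit (gcd with 1578 is 1) or a zero-divisor (gcd > 1). The number of units is φ(1578): factorise 1578 = 2 · 3 · 263, so φ(1578) = (2 − 1) · (3 − 1) · (263 − 1) = 1 · 2 · 262 = 524. The nonzero elements number 1578 − 1 = 1577. Hence the nonzero zero-divisors number 1577 − 524 = 1053.

Final answer: Z/1578Z has 1053 nonzero zero-divisors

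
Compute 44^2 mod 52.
12

Use repeated squaring. Binary(2) = 10. Walk through the bits of the exponent 2 left-to-right: at each bit after the leading one, square the running value, then multiply by 44 if the bit is 1 (always reducing mod 52):
  bit 1 = 1 (leading): start with 44.
  bit 2 = 0: square 44^2 = 1936 ≡ 12 (mod 52).
Final value: 44^2 ≡ 12 (mod 52).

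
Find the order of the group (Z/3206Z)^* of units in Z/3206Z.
(Z/3206Z)^* consists of the classes a with gcd(a, 3206) = 1, so its order is φ(3206). φ is multiplicative, with φ(p^e) = p^e − p^(e−1). Factorise 3206 = 2 · 7 · 229. Then
  φ(3206) = (2 − 1) · (7 − 1) · (229 − 1) = 1 · 6 · 228 = 1368.
Thus |(Z/3206Z)^*| = 1368.

Final answer: |(Z/3206Z)^*| = 1368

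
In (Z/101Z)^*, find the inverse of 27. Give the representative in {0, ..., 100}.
Apply the extended Euclidean algorithm to (101, 27), tracking rows (r, s, t) with s·101 + t·27 = r. Each division r_prev = q·r_cur + r_new produces the new row as (previous row) − q·(current row):
  row A: (101, 1, 0)   [1·101 + 0·27 = 101]
  row B: (27, 0, 1)   [0·101 + 1·27 = 27]
  101 = 3·27 + 20   → row C = row A − 3·row B = (20, 1, −3)   [check: 1·101 − 3·27 = 20]
  27 = 1·20 + 7   → row D = row B − 1·row C = (7, −1, 4)   [check: −1·101 + 4·27 = 7]
  20 = 2·7 + 6   → row E = row C − 2·row D = (6, 3, −11)   [check: 3·101 − 11·27 = 6]
  7 = 1·6 + 1   → row F = row D − 1·row E = (1, −4, 15)   [check: −4·101 + 15·27 = 1]
  6 = 6·1 + 0   → remainder 0, stop. gcd = 1 (last nonzero row F).
The gcd is 1, so 27 is invertible mod 101. The last nonzero row gives −4·101 + 15·27 = 1, so t = 15. So 27^(−1) ≡ 15 (mod 101). Verify: 27 · 15 = 405 ≡ 1 (mod 101). ✓

Final answer: 27^(−1) ≡ 15 (mod 101)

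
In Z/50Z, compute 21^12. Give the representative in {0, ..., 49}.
Use repeated squaring. Binary(12) = 1100. Walk through the bits of the exponent 12 left-to-right: at each bit after the leading one, square the running value, then multiply by 21 if the bit is 1 (always reducing mod 50):
  bit 1 = 1 (leading): start with 21.
  bit 2 = 1: square 21^2 = 441 ≡ 41; bit is 1, so multiply 41·21 = 861 ≡ 11 (mod 50).
  bit 3 = 0: square 11^2 = 121 ≡ 21 (mod 50).
  bit 4 = 0: square 21^2 = 441 ≡ 41 (mod 50).
Final value: 21^12 ≡ 41 (mod 50).

Final answer: 41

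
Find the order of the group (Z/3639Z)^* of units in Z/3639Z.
(Z/3639Z)^* consists of the classes a with gcd(a, 3639) = 1, so its order is φ(3639). φ is multiplicative, with φ(p^e) = p^e − p^(e−1). Factorise 3639 = 3 · 1213. Then
  φ(3639) = (3 − 1) · (1213 − 1) = 2 · 1212 = 2424.
Thus |(Z/3639Z)^*| = 2424.

Final answer: |(Z/3639Z)^*| = 2424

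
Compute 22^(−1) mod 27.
22^(−1) ≡ 16 (mod 27)

Apply the extended Euclidean algorithm to (27, 22), tracking rows (r, s, t) with s·27 + t·22 = r. Each division r_prev = q·r_cur + r_new produces the new row as (previous row) − q·(current row):
  row A: (27, 1, 0)   [1·27 + 0·22 = 27]
  row B: (22, 0, 1)   [0·27 + 1·22 = 22]
  27 = 1·22 + 5   → row C = row A − 1·row B = (5, 1, −1)   [check: 1·27 − 1·22 = 5]
  22 = 4·5 + 2   → row D = row B − 4·row C = (2, −4, 5)   [check: −4·27 + 5·22 = 2]
  5 = 2·2 + 1   → row E = row C − 2·row D = (1, 9, −11)   [check: 9·27 − 11·22 = 1]
  2 = 2·1 + 0   → remainder 0, stop. gcd = 1 (last nonzero row E).
The gcd is 1, so 22 is invertible mod 27. The last nonzero row gives 9·27 − 11·22 = 1, so t = −11. So 22^(−1) ≡ −11 ≡ 16 (mod 27). Verify: 22 · 16 = 352 ≡ 1 (mod 27). ✓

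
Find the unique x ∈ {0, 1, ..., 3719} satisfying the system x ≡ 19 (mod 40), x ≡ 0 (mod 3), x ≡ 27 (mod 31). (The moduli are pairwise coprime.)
The moduli 40, 3, 31 are pairwise coprime, so by the CRT there is a unique solution mod 40·3·31 = 3720.
Solve by successive substitution. Start with x ≡ 19 (mod 40).
  Combine with x ≡ 0 (mod 3): write x = 19 + 40·t and require 19 + 40·t ≡ 0 (mod 3), i.e. 40·t ≡ 0 − 19 ≡ 2 (mod 3). Since 40^(−1) ≡ 1 (mod 3) (40 ≡ 1 (mod 3)), t ≡ 1·2 ≡ 2 (mod 3). So x ≡ 19 + 40·2 = 99 (mod 120).
  Combine with x ≡ 27 (mod 31): write x = 99 + 120·t and require 99 + 120·t ≡ 27 (mod 31), i.e. 120·t ≡ 27 − 99 ≡ 21 (mod 31). Since 120^(−1) ≡ 23 (mod 31) (120 ≡ 27 (mod 31)), t ≡ 23·21 ≡ 18 (mod 31). So x ≡ 99 + 120·18 = 2259 (mod 3720).
Unique solution in [0, 3720): x = 2259.

Final answer: x ≡ 2259 (mod 3720); the representative in [0, 3720) is 2259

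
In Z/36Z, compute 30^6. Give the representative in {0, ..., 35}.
0

Use repeated squaring. Binary(6) = 110. Walk through the bits of the exponent 6 left-to-right: at each bit after the leading one, square the running value, then multiply by 30 if the bit is 1 (always reducing mod 36):
  bit 1 = 1 (leading): start with 30.
  bit 2 = 1: square 30^2 = 900 ≡ 0; bit is 1, so multiply 0·30 = 0 (mod 36).
  bit 3 = 0: square 0^2 = 0 (mod 36).
Final value: 30^6 ≡ 0 (mod 36).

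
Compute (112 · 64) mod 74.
Reduce the factors first: 112 ≡ 38 (mod 74), so 112 · 64 ≡ 38 · 64 (mod 74). 38 · 64 = 2432. Dividing by 74: 2432 = 32·74 + 64. So (112 · 64) mod 74 = 64.

Final answer: 64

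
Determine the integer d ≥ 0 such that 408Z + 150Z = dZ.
In the PID Z, (a, b) is generated by gcd(a, b). Compute gcd(408, 150) with the extended Euclidean algorithm, tracking rows (r, s, t) with s·408 + t·150 = r:
  row A: (408, 1, 0)   [1·408 + 0·150 = 408]
  row B: (150, 0, 1)   [0·408 + 1·150 = 150]
  408 = 2·150 + 108   → row C = row A − 2·row B = (108, 1, −2)   [check: 1·408 − 2·150 = 108]
  150 = 1·108 + 42   → row D = row B − 1·row C = (42, −1, 3)   [check: −1·408 + 3·150 = 42]
  108 = 2·42 + 24   → row E = row C − 2·row D = (24, 3, −8)   [check: 3·408 − 8·150 = 24]
  42 = 1·24 + 18   → row F = row D − 1·row E = (18, −4, 11)   [check: −4·408 + 11·150 = 18]
  24 = 1·18 + 6   → row G = row E − 1·row F = (6, 7, −19)   [check: 7·408 − 19·150 = 6]
  18 = 3·6 + 0   → remainder 0, stop. gcd = 6 (last nonzero row G).
So gcd(408, 150) = 6, with Bézout identity 7·408 − 19·150 = 6. Containment (⊇): the Bézout identity exhibits 6 as an element of (408, 150), giving (6) ⊆ (408, 150). Containment (⊆): since 6 | 408 and 6 | 150 (408 = 6·68, 150 = 6·25), every Z-linear combination of 408 and 150 is divisible by 6, so (408, 150) ⊆ (6). Therefore (408, 150) = (6), d = 6.

Final answer: (408, 150) = (6); d = 6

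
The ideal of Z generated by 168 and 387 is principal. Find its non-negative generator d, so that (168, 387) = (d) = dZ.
In the PID Z, (a, b) is generated by gcd(a, b). Compute gcd(387, 168) with the extended Euclidean algorithm, tracking rows (r, s, t) with s·387 + t·168 = r:
  row A: (387, 1, 0)   [1·387 + 0·168 = 387]
  row B: (168, 0, 1)   [0·387 + 1·168 = 168]
  387 = 2·168 + 51   → row C = row A − 2·row B = (51, 1, −2)   [check: 1·387 − 2·168 = 51]
  168 = 3·51 + 15   → row D = row B − 3·row C = (15, −3, 7)   [check: −3·387 + 7·168 = 15]
  51 = 3·15 + 6   → row E = row C − 3·row D = (6, 10, −23)   [check: 10·387 − 23·168 = 6]
  15 = 2·6 + 3   → row F = row D − 2·row E = (3, −23, 53)   [check: −23·387 + 53·168 = 3]
  6 = 2·3 + 0   → remainder 0, stop. gcd = 3 (last nonzero row F).
So gcd(168, 387) = 3, with Bézout identity −23·387 + 53·168 = 3. Containment (⊇): the Bézout identity exhibits 3 as an element of (168, 387), giving (3) ⊆ (168, 387). Containment (⊆): since 3 | 168 and 3 | 387 (168 = 3·56, 387 = 3·129), every Z-linear combination of 168 and 387 is divisible by 3, so (168, 387) ⊆ (3). Therefore (168, 387) = (3), d = 3.

Final answer: (168, 387) = (3); d = 3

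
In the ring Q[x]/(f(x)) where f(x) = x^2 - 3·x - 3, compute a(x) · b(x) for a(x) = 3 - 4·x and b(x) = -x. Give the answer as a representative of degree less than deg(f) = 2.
a · b ≡ 9·x + 12 (mod f(x))

First multiply in Q[x] without reducing: a · b = 4·x^2 - 3·x. Now divide by f(x) = x^2 - 3·x - 3, eliminating the leading term at each step:
  leading term 4·x^2: subtract (4)·f(x) = 4·x^2 - 12·x - 12, leaving 9·x + 12
The degree is now < 2, so this is the remainder. Hence a · b ≡ 9·x + 12 in Q[x]/(f).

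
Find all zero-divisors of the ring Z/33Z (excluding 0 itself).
nonzero zero-divisors of Z/33Z = {3, 6, 9, 11, 12, 15, 18, 21, 22, 24, 27, 30}

An element a ∈ Z/33Z (with a ≠ 0) is a zero-divisor iff gcd(a, 33) > 1 (because a is a unit precisely when gcd(a, n) = 1, and in Z/nZ every nonzero, non-unit element is a zero-divisor). Scan a = 1, ..., 32 and keep those with gcd(a, 33) > 1:
  gcd(3, 33) = 3, gcd(6, 33) = 3, gcd(9, 33) = 3, gcd(11, 33) = 11, gcd(12, 33) = 3, gcd(15, 33) = 3, gcd(18, 33) = 3, gcd(21, 33) = 3, gcd(22, 33) = 11, gcd(24, 33) = 3, gcd(27, 33) = 3, gcd(30, 33) = 3.
All other a ∈ {1, ..., 32} have gcd(a, 33) = 1 and are units. So the nonzero zero-divisors are exactly the 12 values of a appearing in this scan.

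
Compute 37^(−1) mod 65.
Apply the extended Euclidean algorithm to (65, 37), tracking rows (r, s, t) with s·65 + t·37 = r. Each division r_prev = q·r_cur + r_new produces the new row as (previous row) − q·(current row):
  row A: (65, 1, 0)   [1·65 + 0·37 = 65]
  row B: (37, 0, 1)   [0·65 + 1·37 = 37]
  65 = 1·37 + 28   → row C = row A − 1·row B = (28, 1, −1)   [check: 1·65 − 1·37 = 28]
  37 = 1·28 + 9   → row D = row B − 1·row C = (9, −1, 2)   [check: −1·65 + 2·37 = 9]
  28 = 3·9 + 1   → row E = row C − 3·row D = (1, 4, −7)   [check: 4·65 − 7·37 = 1]
  9 = 9·1 + 0   → remainder 0, stop. gcd = 1 (last nonzero row E).
The gcd is 1, so 37 is invertible mod 65. The last nonzero row gives 4·65 − 7·37 = 1, so t = −7. So 37^(−1) ≡ −7 ≡ 58 (mod 65). Verify: 37 · 58 = 2146 ≡ 1 (mod 65). ✓

Final answer: 37^(−1) ≡ 58 (mod 65)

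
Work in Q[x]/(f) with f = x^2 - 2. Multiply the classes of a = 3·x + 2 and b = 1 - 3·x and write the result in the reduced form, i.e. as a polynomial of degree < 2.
a · b ≡ -3·x - 16 (mod f(x))

First multiply in Q[x] without reducing: a · b = -9·x^2 - 3·x + 2. Now divide by f(x) = x^2 - 2, eliminating the leading term at each step:
  leading term -9·x^2: subtract (-9)·f(x) = 18 - 9·x^2, leaving -3·x - 16
The degree is now < 2, so this is the remainder. Hence a · b ≡ -3·x - 16 in Q[x]/(f).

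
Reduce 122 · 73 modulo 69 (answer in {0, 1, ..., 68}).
5

Reduce the factors first: 122 ≡ 53, 73 ≡ 4 (mod 69), so 122 · 73 ≡ 53 · 4 (mod 69). 53 · 4 = 212. Dividing by 69: 212 = 3·69 + 5. So (122 · 73) mod 69 = 5.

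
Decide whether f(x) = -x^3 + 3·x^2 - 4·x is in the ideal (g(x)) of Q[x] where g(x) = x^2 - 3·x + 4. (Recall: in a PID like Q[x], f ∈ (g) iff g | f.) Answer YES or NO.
YES

In Q[x] the ideal (g) consists of all multiples of g, so f ∈ (g) iff g | f, i.e. iff the remainder of f on division by g is 0. Divide f by g (g is monic, so eliminate the leading term of the running remainder at each step):
  leading term -x^3: subtract (-x)·g(x) = -x^3 + 3·x^2 - 4·x, leaving 0
The remainder is 0, so f(x) = g(x) · h(x) with h(x) = -x. Hence g | f, i.e. f ∈ (g).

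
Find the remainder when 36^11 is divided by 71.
Use repeated squaring. Binary(11) = 1011. Walk through the bits of the exponent 11 left-to-right: at each bit after the leading one, square the running value, then multiply by 36 if the bit is 1 (always reducing mod 71):
  bit 1 = 1 (leading): start with 36.
  bit 2 = 0: square 36^2 = 1296 ≡ 18 (mod 71).
  bit 3 = 1: square 18^2 = 324 ≡ 40; bit is 1, so multiply 40·36 = 1440 ≡ 20 (mod 71).
  bit 4 = 1: square 20^2 = 400 ≡ 45; bit is 1, so multiply 45·36 = 1620 ≡ 58 (mod 71).
Final value: 36^11 ≡ 58 (mod 71).

Final answer: 58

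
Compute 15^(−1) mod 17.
15^(−1) ≡ 8 (mod 17)

Apply the extended Euclidean algorithm to (17, 15), tracking rows (r, s, t) with s·17 + t·15 = r. Each division r_prev = q·r_cur + r_new produces the new row as (previous row) − q·(current row):
  row A: (17, 1, 0)   [1·17 + 0·15 = 17]
  row B: (15, 0, 1)   [0·17 + 1·15 = 15]
  17 = 1·15 + 2   → row C = row A − 1·row B = (2, 1, −1)   [check: 1·17 − 1·15 = 2]
  15 = 7·2 + 1   → row D = row B − 7·row C = (1, −7, 8)   [check: −7·17 + 8·15 = 1]
  2 = 2·1 + 0   → remainder 0, stop. gcd = 1 (last nonzero row D).
The gcd is 1, so 15 is invertible mod 17. The last nonzero row gives −7·17 + 8·15 = 1, so t = 8. So 15^(−1) ≡ 8 (mod 17). Verify: 15 · 8 = 120 ≡ 1 (mod 17). ✓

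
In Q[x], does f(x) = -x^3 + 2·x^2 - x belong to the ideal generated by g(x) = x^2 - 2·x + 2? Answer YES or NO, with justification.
NO

In Q[x] the ideal (g) consists of all multiples of g, so f ∈ (g) iff g | f, i.e. iff the remainder of f on division by g is 0. Divide f by g (g is monic, so eliminate the leading term of the running remainder at each step):
  leading term -x^3: subtract (-x)·g(x) = -x^3 + 2·x^2 - 2·x, leaving x
The remainder r(x) = x ≠ 0 (and deg r < deg g), so g ∤ f, i.e. f ∉ (g).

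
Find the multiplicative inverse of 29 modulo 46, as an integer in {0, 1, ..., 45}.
29^(−1) ≡ 27 (mod 46)

Apply the extended Euclidean algorithm to (46, 29), tracking rows (r, s, t) with s·46 + t·29 = r. Each division r_prev = q·r_cur + r_new produces the new row as (previous row) − q·(current row):
  row A: (46, 1, 0)   [1·46 + 0·29 = 46]
  row B: (29, 0, 1)   [0·46 + 1·29 = 29]
  46 = 1·29 + 17   → row C = row A − 1·row B = (17, 1, −1)   [check: 1·46 − 1·29 = 17]
  29 = 1·17 + 12   → row D = row B − 1·row C = (12, −1, 2)   [check: −1·46 + 2·29 = 12]
  17 = 1·12 + 5   → row E = row C − 1·row D = (5, 2, −3)   [check: 2·46 − 3·29 = 5]
  12 = 2·5 + 2   → row F = row D − 2·row E = (2, −5, 8)   [check: −5·46 + 8·29 = 2]
  5 = 2·2 + 1   → row G = row E − 2·row F = (1, 12, −19)   [check: 12·46 − 19·29 = 1]
  2 = 2·1 + 0   → remainder 0, stop. gcd = 1 (last nonzero row G).
The gcd is 1, so 29 is invertible mod 46. The last nonzero row gives 12·46 − 19·29 = 1, so t = −19. So 29^(−1) ≡ −19 ≡ 27 (mod 46). Verify: 29 · 27 = 783 ≡ 1 (mod 46). ✓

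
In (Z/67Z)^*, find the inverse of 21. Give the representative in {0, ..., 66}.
21^(−1) ≡ 16 (mod 67)

Apply the extended Euclidean algorithm to (67, 21), tracking rows (r, s, t) with s·67 + t·21 = r. Each division r_prev = q·r_cur + r_new produces the new row as (previous row) − q·(current row):
  row A: (67, 1, 0)   [1·67 + 0·21 = 67]
  row B: (21, 0, 1)   [0·67 + 1·21 = 21]
  67 = 3·21 + 4   → row C = row A − 3·row B = (4, 1, −3)   [check: 1·67 − 3·21 = 4]
  21 = 5·4 + 1   → row D = row B − 5·row C = (1, −5, 16)   [check: −5·67 + 16·21 = 1]
  4 = 4·1 + 0   → remainder 0, stop. gcd = 1 (last nonzero row D).
The gcd is 1, so 21 is invertible mod 67. The last nonzero row gives −5·67 + 16·21 = 1, so t = 16. So 21^(−1) ≡ 16 (mod 67). Verify: 21 · 16 = 336 ≡ 1 (mod 67). ✓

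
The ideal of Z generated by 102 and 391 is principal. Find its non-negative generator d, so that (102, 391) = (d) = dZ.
In the PID Z, (a, b) is generated by gcd(a, b). Compute gcd(391, 102) with the extended Euclidean algorithm, tracking rows (r, s, t) with s·391 + t·102 = r:
  row A: (391, 1, 0)   [1·391 + 0·102 = 391]
  row B: (102, 0, 1)   [0·391 + 1·102 = 102]
  391 = 3·102 + 85   → row C = row A − 3·row B = (85, 1, −3)   [check: 1·391 − 3·102 = 85]
  102 = 1·85 + 17   → row D = row B − 1·row C = (17, −1, 4)   [check: −1·391 + 4·102 = 17]
  85 = 5·17 + 0   → remainder 0, stop. gcd = 17 (last nonzero row D).
So gcd(102, 391) = 17, with Bézout identity −1·391 + 4·102 = 17. Containment (⊇): the Bézout identity exhibits 17 as an element of (102, 391), giving (17) ⊆ (102, 391). Containment (⊆): since 17 | 102 and 17 | 391 (102 = 17·6, 391 = 17·23), every Z-linear combination of 102 and 391 is divisible by 17, so (102, 391) ⊆ (17). Therefore (102, 391) = (17), d = 17.

Final answer: (102, 391) = (17); d = 17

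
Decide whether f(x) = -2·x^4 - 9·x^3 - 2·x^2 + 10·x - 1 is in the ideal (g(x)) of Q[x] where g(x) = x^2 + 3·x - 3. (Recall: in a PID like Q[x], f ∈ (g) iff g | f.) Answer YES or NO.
NO

In Q[x] the ideal (g) consists of all multiples of g, so f ∈ (g) iff g | f, i.e. iff the remainder of f on division by g is 0. Divide f by g (g is monic, so eliminate the leading term of the running remainder at each step):
  leading term -2·x^4: subtract (-2·x^2)·g(x) = -2·x^4 - 6·x^3 + 6·x^2, leaving -3·x^3 - 8·x^2 + 10·x - 1
  leading term -3·x^3: subtract (-3·x)·g(x) = -3·x^3 - 9·x^2 + 9·x, leaving x^2 + x - 1
  leading term x^2: subtract (1)·g(x) = x^2 + 3·x - 3, leaving 2 - 2·x
The remainder r(x) = 2 - 2·x ≠ 0 (and deg r < deg g), so g ∤ f, i.e. f ∉ (g).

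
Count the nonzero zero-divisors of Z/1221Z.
In Z/1221Z each nonzero element is either a unit (gcd with 1221 is 1) or a zero-divisor (gcd > 1). The number of units is φ(1221): factorise 1221 = 3 · 11 · 37, so φ(1221) = (3 − 1) · (11 − 1) · (37 − 1) = 2 · 10 · 36 = 720. The nonzero elements number 1221 − 1 = 1220. Hence the nonzero zero-divisors number 1220 − 720 = 500.

Final answer: Z/1221Z has 500 nonzero zero-divisors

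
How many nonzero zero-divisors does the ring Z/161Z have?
In Z/161Z each nonzero element is either a unit (gcd with 161 is 1) or a zero-divisor (gcd > 1). The number of units is φ(161): factorise 161 = 7 · 23, so φ(161) = (7 − 1) · (23 − 1) = 6 · 22 = 132. The nonzero elements number 161 − 1 = 160. Hence the nonzero zero-divisors number 160 − 132 = 28.

Final answer: Z/161Z has 28 nonzero zero-divisors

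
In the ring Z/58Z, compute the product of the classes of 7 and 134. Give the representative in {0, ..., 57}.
10

Reduce the factors first: 134 ≡ 18 (mod 58), so 7 · 134 ≡ 7 · 18 (mod 58). 7 · 18 = 126. Dividing by 58: 126 = 2·58 + 10. So (7 · 134) mod 58 = 10.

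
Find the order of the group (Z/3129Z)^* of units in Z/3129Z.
|(Z/3129Z)^*| = 1776

(Z/3129Z)^* consists of the classes a with gcd(a, 3129) = 1, so its order is φ(3129). φ is multiplicative, with φ(p^e) = p^e − p^(e−1). Factorise 3129 = 3 · 7 · 149. Then
  φ(3129) = (3 − 1) · (7 − 1) · (149 − 1) = 2 · 6 · 148 = 1776.
Thus |(Z/3129Z)^*| = 1776.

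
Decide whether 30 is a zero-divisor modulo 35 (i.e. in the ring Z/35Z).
YES

gcd(30, 35) = 5 > 1, so 30 is not a unit in Z/35Z. In Z/nZ every nonzero non-unit is a zero-divisor: explicitly, take b = 35/gcd = 7 ≠ 0 (mod 35); then 30·7 = 210 = 6·35, i.e. 30·7 ≡ 0 (mod 35). So 30 is a zero-divisor.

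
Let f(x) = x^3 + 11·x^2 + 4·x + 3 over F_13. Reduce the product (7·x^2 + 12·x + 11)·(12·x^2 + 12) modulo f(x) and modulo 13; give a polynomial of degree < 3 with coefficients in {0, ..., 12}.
a · b ≡ 10·x^2 + 9·x + 2 (mod f(x))

Multiply as integer polynomials: a · b = 84·x^4 + 144·x^3 + 216·x^2 + 144·x + 132. Reducing coefficients mod 13: a · b ≡ 6·x^4 + x^3 + 8·x^2 + x + 2. Now divide by f(x) = x^3 + 11·x^2 + 4·x + 3 in F_13[x], eliminating the leading term at each step:
  leading term 6·x^4: subtract (6·x)·f(x) = 6·x^4 + x^3 + 11·x^2 + 5·x, leaving 10·x^2 + 9·x + 2 (coefficients mod 13)
The degree is now < 3, so this is the remainder. Hence a · b ≡ 10·x^2 + 9·x + 2 in F_13[x]/(f).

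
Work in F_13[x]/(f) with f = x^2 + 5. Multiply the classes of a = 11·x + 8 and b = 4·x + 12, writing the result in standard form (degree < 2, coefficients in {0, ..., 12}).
Multiply as integer polynomials: a · b = 44·x^2 + 164·x + 96. Reducing coefficients mod 13: a · b ≡ 5·x^2 + 8·x + 5. Now divide by f(x) = x^2 + 5 in F_13[x], eliminating the leading term at each step:
  leading term 5·x^2: subtract (5)·f(x) = 5·x^2 + 12, leaving 8·x + 6 (coefficients mod 13)
The degree is now < 2, so this is the remainder. Hence a · b ≡ 8·x + 6 in F_13[x]/(f).

Final answer: a · b ≡ 8·x + 6 (mod f(x))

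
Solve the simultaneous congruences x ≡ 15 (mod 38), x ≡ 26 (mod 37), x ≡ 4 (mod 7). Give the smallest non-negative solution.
The moduli 38, 37, 7 are pairwise coprime, so by the CRT there is a unique solution mod 38·37·7 = 9842.
Solve by successive substitution. Start with x ≡ 15 (mod 38).
  Combine with x ≡ 26 (mod 37): write x = 15 + 38·t and require 15 + 38·t ≡ 26 (mod 37), i.e. 38·t ≡ 26 − 15 ≡ 11 (mod 37). Since 38^(−1) ≡ 1 (mod 37) (38 ≡ 1 (mod 37)), t ≡ 1·11 ≡ 11 (mod 37). So x ≡ 15 + 38·11 = 433 (mod 1406).
  Combine with x ≡ 4 (mod 7): write x = 433 + 1406·t and require 433 + 1406·t ≡ 4 (mod 7), i.e. 1406·t ≡ 4 − 433 ≡ 5 (mod 7). Since 1406^(−1) ≡ 6 (mod 7) (1406 ≡ 6 (mod 7)), t ≡ 6·5 ≡ 2 (mod 7). So x ≡ 433 + 1406·2 = 3245 (mod 9842).
Unique solution in [0, 9842): x = 3245.

Final answer: x ≡ 3245 (mod 9842); the representative in [0, 9842) is 3245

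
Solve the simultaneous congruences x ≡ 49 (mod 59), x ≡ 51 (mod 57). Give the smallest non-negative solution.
x ≡ 108 (mod 3363); the representative in [0, 3363) is 108

The moduli 59, 57 are pairwise coprime, so by the CRT there is a unique solution mod 59·57 = 3363.
Solve by successive substitution. Start with x ≡ 49 (mod 59).
  Combine with x ≡ 51 (mod 57): write x = 49 + 59·t and require 49 + 59·t ≡ 51 (mod 57), i.e. 59·t ≡ 51 − 49 ≡ 2 (mod 57). Since 59^(−1) ≡ 29 (mod 57) (59 ≡ 2 (mod 57)), t ≡ 29·2 ≡ 1 (mod 57). So x ≡ 49 + 59·1 = 108 (mod 3363).
Unique solution in [0, 3363): x = 108.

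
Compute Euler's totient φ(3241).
φ is multiplicative, with φ(p^e) = p^e − p^(e−1). Factorise 3241 = 7 · 463. Then
  φ(3241) = (7 − 1) · (463 − 1) = 6 · 462 = 2772.

Final answer: φ(3241) = 2772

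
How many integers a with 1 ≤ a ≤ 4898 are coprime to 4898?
The number of a ∈ {1, ..., 4898} with gcd(a, 4898) = 1 is by definition Euler's totient φ(4898). φ is multiplicative, with φ(p^e) = p^e − p^(e−1). Factorise 4898 = 2 · 31 · 79. Then
  φ(4898) = (2 − 1) · (31 − 1) · (79 − 1) = 1 · 30 · 78 = 2340.
So there are 2340 such integers.

Final answer: 2340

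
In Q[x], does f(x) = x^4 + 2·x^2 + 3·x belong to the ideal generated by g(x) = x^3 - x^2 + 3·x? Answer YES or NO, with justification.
YES

In Q[x] the ideal (g) consists of all multiples of g, so f ∈ (g) iff g | f, i.e. iff the remainder of f on division by g is 0. Divide f by g (g is monic, so eliminate the leading term of the running remainder at each step):
  leading term x^4: subtract (x)·g(x) = x^4 - x^3 + 3·x^2, leaving x^3 - x^2 + 3·x
  leading term x^3: subtract (1)·g(x) = x^3 - x^2 + 3·x, leaving 0
The remainder is 0, so f(x) = g(x) · h(x) with h(x) = x + 1. Hence g | f, i.e. f ∈ (g).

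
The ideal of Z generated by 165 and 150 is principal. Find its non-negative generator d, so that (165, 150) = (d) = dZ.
In the PID Z, (a, b) is generated by gcd(a, b). Compute gcd(165, 150) with the extended Euclidean algorithm, tracking rows (r, s, t) with s·165 + t·150 = r:
  row A: (165, 1, 0)   [1·165 + 0·150 = 165]
  row B: (150, 0, 1)   [0·165 + 1·150 = 150]
  165 = 1·150 + 15   → row C = row A − 1·row B = (15, 1, −1)   [check: 1·165 − 1·150 = 15]
  150 = 10·15 + 0   → remainder 0, stop. gcd = 15 (last nonzero row C).
So gcd(165, 150) = 15, with Bézout identity 1·165 − 1·150 = 15. Containment (⊇): the Bézout identity exhibits 15 as an element of (165, 150), giving (15) ⊆ (165, 150). Containment (⊆): since 15 | 165 and 15 | 150 (165 = 15·11, 150 = 15·10), every Z-linear combination of 165 and 150 is divisible by 15, so (165, 150) ⊆ (15). Therefore (165, 150) = (15), d = 15.

Final answer: (165, 150) = (15); d = 15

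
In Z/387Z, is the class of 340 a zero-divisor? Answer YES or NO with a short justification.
gcd(340, 387) = 1, so 340 is a unit in Z/387Z (it has a multiplicative inverse). A unit cannot be a zero-divisor: if 340·b ≡ 0 then multiplying both sides by 340^(−1) gives b ≡ 0. So 340 is not a zero-divisor.

Final answer: NO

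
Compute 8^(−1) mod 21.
8^(−1) ≡ 8 (mod 21)

Apply the extended Euclidean algorithm to (21, 8), tracking rows (r, s, t) with s·21 + t·8 = r. Each division r_prev = q·r_cur + r_new produces the new row as (previous row) − q·(current row):
  row A: (21, 1, 0)   [1·21 + 0·8 = 21]
  row B: (8, 0, 1)   [0·21 + 1·8 = 8]
  21 = 2·8 + 5   → row C = row A − 2·row B = (5, 1, −2)   [check: 1·21 − 2·8 = 5]
  8 = 1·5 + 3   → row D = row B − 1·row C = (3, −1, 3)   [check: −1·21 + 3·8 = 3]
  5 = 1·3 + 2   → row E = row C − 1·row D = (2, 2, −5)   [check: 2·21 − 5·8 = 2]
  3 = 1·2 + 1   → row F = row D − 1·row E = (1, −3, 8)   [check: −3·21 + 8·8 = 1]
  2 = 2·1 + 0   → remainder 0, stop. gcd = 1 (last nonzero row F).
The gcd is 1, so 8 is invertible mod 21. The last nonzero row gives −3·21 + 8·8 = 1, so t = 8. So 8^(−1) ≡ 8 (mod 21). Verify: 8 · 8 = 64 ≡ 1 (mod 21). ✓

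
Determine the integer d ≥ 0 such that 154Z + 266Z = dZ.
(154, 266) = (14); d = 14

In the PID Z, (a, b) is generated by gcd(a, b). Compute gcd(266, 154) with the extended Euclidean algorithm, tracking rows (r, s, t) with s·266 + t·154 = r:
  row A: (266, 1, 0)   [1·266 + 0·154 = 266]
  row B: (154, 0, 1)   [0·266 + 1·154 = 154]
  266 = 1·154 + 112   → row C = row A − 1·row B = (112, 1, −1)   [check: 1·266 − 1·154 = 112]
  154 = 1·112 + 42   → row D = row B − 1·row C = (42, −1, 2)   [check: −1·266 + 2·154 = 42]
  112 = 2·42 + 28   → row E = row C − 2·row D = (28, 3, −5)   [check: 3·266 − 5·154 = 28]
  42 = 1·28 + 14   → row F = row D − 1·row E = (14, −4, 7)   [check: −4·266 + 7·154 = 14]
  28 = 2·14 + 0   → remainder 0, stop. gcd = 14 (last nonzero row F).
So gcd(154, 266) = 14, with Bézout identity −4·266 + 7·154 = 14. Containment (⊇): the Bézout identity exhibits 14 as an element of (154, 266), giving (14) ⊆ (154, 266). Containment (⊆): since 14 | 154 and 14 | 266 (154 = 14·11, 266 = 14·19), every Z-linear combination of 154 and 266 is divisible by 14, so (154, 266) ⊆ (14). Therefore (154, 266) = (14), d = 14.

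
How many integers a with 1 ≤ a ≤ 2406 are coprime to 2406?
800

The number of a ∈ {1, ..., 2406} with gcd(a, 2406) = 1 is by definition Euler's totient φ(2406). φ is multiplicative, with φ(p^e) = p^e − p^(e−1). Factorise 2406 = 2 · 3 · 401. Then
  φ(2406) = (2 − 1) · (3 − 1) · (401 − 1) = 1 · 2 · 400 = 800.
So there are 800 such integers.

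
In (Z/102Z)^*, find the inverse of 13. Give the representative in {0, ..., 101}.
Apply the extended Euclidean algorithm to (102, 13), tracking rows (r, s, t) with s·102 + t·13 = r. Each division r_prev = q·r_cur + r_new produces the new row as (previous row) − q·(current row):
  row A: (102, 1, 0)   [1·102 + 0·13 = 102]
  row B: (13, 0, 1)   [0·102 + 1·13 = 13]
  102 = 7·13 + 11   → row C = row A − 7·row B = (11, 1, −7)   [check: 1·102 − 7·13 = 11]
  13 = 1·11 + 2   → row D = row B − 1·row C = (2, −1, 8)   [check: −1·102 + 8·13 = 2]
  11 = 5·2 + 1   → row E = row C − 5·row D = (1, 6, −47)   [check: 6·102 − 47·13 = 1]
  2 = 2·1 + 0   → remainder 0, stop. gcd = 1 (last nonzero row E).
The gcd is 1, so 13 is invertible mod 102. The last nonzero row gives 6·102 − 47·13 = 1, so t = −47. So 13^(−1) ≡ −47 ≡ 55 (mod 102). Verify: 13 · 55 = 715 ≡ 1 (mod 102). ✓

Final answer: 13^(−1) ≡ 55 (mod 102)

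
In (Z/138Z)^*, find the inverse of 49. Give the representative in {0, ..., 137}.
49^(−1) ≡ 31 (mod 138)

Apply the extended Euclidean algorithm to (138, 49), tracking rows (r, s, t) with s·138 + t·49 = r. Each division r_prev = q·r_cur + r_new produces the new row as (previous row) − q·(current row):
  row A: (138, 1, 0)   [1·138 + 0·49 = 138]
  row B: (49, 0, 1)   [0·138 + 1·49 = 49]
  138 = 2·49 + 40   → row C = row A − 2·row B = (40, 1, −2)   [check: 1·138 − 2·49 = 40]
  49 = 1·40 + 9   → row D = row B − 1·row C = (9, −1, 3)   [check: −1·138 + 3·49 = 9]
  40 = 4·9 + 4   → row E = row C − 4·row D = (4, 5, −14)   [check: 5·138 − 14·49 = 4]
  9 = 2·4 + 1   → row F = row D − 2·row E = (1, −11, 31)   [check: −11·138 + 31·49 = 1]
  4 = 4·1 + 0   → remainder 0, stop. gcd = 1 (last nonzero row F).
The gcd is 1, so 49 is invertible mod 138. The last nonzero row gives −11·138 + 31·49 = 1, so t = 31. So 49^(−1) ≡ 31 (mod 138). Verify: 49 · 31 = 1519 ≡ 1 (mod 138). ✓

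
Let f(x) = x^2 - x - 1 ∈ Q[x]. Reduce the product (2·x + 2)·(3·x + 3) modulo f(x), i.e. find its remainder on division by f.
a · b ≡ 18·x + 12 (mod f(x))

First multiply in Q[x] without reducing: a · b = 6·x^2 + 12·x + 6. Now divide by f(x) = x^2 - x - 1, eliminating the leading term at each step:
  leading term 6·x^2: subtract (6)·f(x) = 6·x^2 - 6·x - 6, leaving 18·x + 12
The degree is now < 2, so this is the remainder. Hence a · b ≡ 18·x + 12 in Q[x]/(f).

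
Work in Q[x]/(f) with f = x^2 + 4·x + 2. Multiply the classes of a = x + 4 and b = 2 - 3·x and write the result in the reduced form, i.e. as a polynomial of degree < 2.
a · b ≡ 2·x + 14 (mod f(x))

First multiply in Q[x] without reducing: a · b = -3·x^2 - 10·x + 8. Now divide by f(x) = x^2 + 4·x + 2, eliminating the leading term at each step:
  leading term -3·x^2: subtract (-3)·f(x) = -3·x^2 - 12·x - 6, leaving 2·x + 14
The degree is now < 2, so this is the remainder. Hence a · b ≡ 2·x + 14 in Q[x]/(f).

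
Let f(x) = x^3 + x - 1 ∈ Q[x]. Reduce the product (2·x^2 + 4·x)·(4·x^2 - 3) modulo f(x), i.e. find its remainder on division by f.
First multiply in Q[x] without reducing: a · b = 8·x^4 + 16·x^3 - 6·x^2 - 12·x. Now divide by f(x) = x^3 + x - 1, eliminating the leading term at each step:
  leading term 8·x^4: subtract (8·x)·f(x) = 8·x^4 + 8·x^2 - 8·x, leaving 16·x^3 - 14·x^2 - 4·x
  leading term 16·x^3: subtract (16)·f(x) = 16·x^3 + 16·x - 16, leaving -14·x^2 - 20·x + 16
The degree is now < 3, so this is the remainder. Hence a · b ≡ -14·x^2 - 20·x + 16 in Q[x]/(f).

Final answer: a · b ≡ -14·x^2 - 20·x + 16 (mod f(x))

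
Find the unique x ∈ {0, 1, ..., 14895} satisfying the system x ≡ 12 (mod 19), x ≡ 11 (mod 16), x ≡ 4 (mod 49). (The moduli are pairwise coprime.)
x ≡ 7403 (mod 14896); the representative in [0, 14896) is 7403

The moduli 19, 16, 49 are pairwise coprime, so by the CRT there is a unique solution mod 19·16·49 = 14896.
Solve by successive substitution. Start with x ≡ 12 (mod 19).
  Combine with x ≡ 11 (mod 16): write x = 12 + 19·t and require 12 + 19·t ≡ 11 (mod 16), i.e. 19·t ≡ 11 − 12 ≡ 15 (mod 16). Since 19^(−1) ≡ 11 (mod 16) (19 ≡ 3 (mod 16)), t ≡ 11·15 ≡ 5 (mod 16). So x ≡ 12 + 19·5 = 107 (mod 304).
  Combine with x ≡ 4 (mod 49): write x = 107 + 304·t and require 107 + 304·t ≡ 4 (mod 49), i.e. 304·t ≡ 4 − 107 ≡ 44 (mod 49). Since 304^(−1) ≡ 5 (mod 49) (304 ≡ 10 (mod 49)), t ≡ 5·44 ≡ 24 (mod 49). So x ≡ 107 + 304·24 = 7403 (mod 14896).
Unique solution in [0, 14896): x = 7403.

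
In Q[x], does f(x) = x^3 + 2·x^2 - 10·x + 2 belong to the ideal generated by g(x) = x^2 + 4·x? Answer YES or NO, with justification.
NO

In Q[x] the ideal (g) consists of all multiples of g, so f ∈ (g) iff g | f, i.e. iff the remainder of f on division by g is 0. Divide f by g (g is monic, so eliminate the leading term of the running remainder at each step):
  leading term x^3: subtract (x)·g(x) = x^3 + 4·x^2, leaving -2·x^2 - 10·x + 2
  leading term -2·x^2: subtract (-2)·g(x) = -2·x^2 - 8·x, leaving 2 - 2·x
The remainder r(x) = 2 - 2·x ≠ 0 (and deg r < deg g), so g ∤ f, i.e. f ∉ (g).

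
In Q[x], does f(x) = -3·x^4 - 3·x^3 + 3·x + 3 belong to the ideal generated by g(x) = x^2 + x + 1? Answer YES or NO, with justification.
YES

In Q[x] the ideal (g) consists of all multiples of g, so f ∈ (g) iff g | f, i.e. iff the remainder of f on division by g is 0. Divide f by g (g is monic, so eliminate the leading term of the running remainder at each step):
  leading term -3·x^4: subtract (-3·x^2)·g(x) = -3·x^4 - 3·x^3 - 3·x^2, leaving 3·x^2 + 3·x + 3
  leading term 3·x^2: subtract (3)·g(x) = 3·x^2 + 3·x + 3, leaving 0
The remainder is 0, so f(x) = g(x) · h(x) with h(x) = 3 - 3·x^2. Hence g | f, i.e. f ∈ (g).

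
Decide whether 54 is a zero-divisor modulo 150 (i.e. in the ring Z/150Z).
YES

gcd(54, 150) = 6 > 1, so 54 is not a unit in Z/150Z. In Z/nZ every nonzero non-unit is a zero-divisor: explicitly, take b = 150/gcd = 25 ≠ 0 (mod 150); then 54·25 = 1350 = 9·150, i.e. 54·25 ≡ 0 (mod 150). So 54 is a zero-divisor.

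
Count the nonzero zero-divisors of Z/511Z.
Z/511Z has 78 nonzero zero-divisors

In Z/511Z each nonzero element is either a unit (gcd with 511 is 1) or a zero-divisor (gcd > 1). The number of units is φ(511): factorise 511 = 7 · 73, so φ(511) = (7 − 1) · (73 − 1) = 6 · 72 = 432. The nonzero elements number 511 − 1 = 510. Hence the nonzero zero-divisors number 510 − 432 = 78.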